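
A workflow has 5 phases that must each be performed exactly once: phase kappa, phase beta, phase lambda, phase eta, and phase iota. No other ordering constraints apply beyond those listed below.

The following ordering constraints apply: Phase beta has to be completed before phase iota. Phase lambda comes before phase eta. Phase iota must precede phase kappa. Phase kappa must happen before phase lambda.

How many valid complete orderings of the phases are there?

1

Phase beta is the only phase with nothing required before it, so every ordering starts there.
Every phase is then forced in turn, so only 1 complete ordering is consistent with the constraints.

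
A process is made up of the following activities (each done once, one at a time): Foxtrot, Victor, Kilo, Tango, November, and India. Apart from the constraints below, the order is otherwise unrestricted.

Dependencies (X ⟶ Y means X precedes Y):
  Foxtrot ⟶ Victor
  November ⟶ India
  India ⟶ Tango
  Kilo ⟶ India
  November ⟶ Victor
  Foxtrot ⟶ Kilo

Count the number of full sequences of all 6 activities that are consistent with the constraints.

11

The activities with no prerequisites are Foxtrot, November; any of them can be placed first.
Counting all ways to extend the partial order to a total order gives 11.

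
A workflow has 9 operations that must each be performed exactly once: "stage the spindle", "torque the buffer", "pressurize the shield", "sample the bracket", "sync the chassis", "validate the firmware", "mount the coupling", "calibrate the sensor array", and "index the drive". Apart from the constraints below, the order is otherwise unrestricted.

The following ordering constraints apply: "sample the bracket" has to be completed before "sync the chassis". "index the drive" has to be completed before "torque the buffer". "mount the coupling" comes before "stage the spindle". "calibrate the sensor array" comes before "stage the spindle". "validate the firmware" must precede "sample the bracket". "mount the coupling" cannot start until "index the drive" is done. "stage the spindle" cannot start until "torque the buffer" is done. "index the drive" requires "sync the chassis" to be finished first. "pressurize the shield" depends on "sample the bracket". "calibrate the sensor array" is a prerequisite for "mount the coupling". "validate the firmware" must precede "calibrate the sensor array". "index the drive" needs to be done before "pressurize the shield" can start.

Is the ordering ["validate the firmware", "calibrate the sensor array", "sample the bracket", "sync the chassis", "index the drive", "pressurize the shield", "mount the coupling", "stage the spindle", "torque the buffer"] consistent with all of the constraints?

No

The sequence places "stage the spindle" ahead of "torque the buffer".
But one of the constraints requires "torque the buffer" before "stage the spindle", so this ordering violates it.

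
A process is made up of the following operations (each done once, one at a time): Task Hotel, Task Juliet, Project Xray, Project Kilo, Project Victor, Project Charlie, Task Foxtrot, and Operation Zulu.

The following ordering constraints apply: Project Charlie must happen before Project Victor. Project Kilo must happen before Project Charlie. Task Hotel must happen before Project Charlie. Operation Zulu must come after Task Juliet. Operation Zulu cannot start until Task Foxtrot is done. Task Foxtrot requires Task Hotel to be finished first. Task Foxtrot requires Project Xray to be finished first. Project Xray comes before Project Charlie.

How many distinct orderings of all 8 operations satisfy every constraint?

272

The operations with no prerequisites are Task Hotel, Task Juliet, Project Xray, Project Kilo; any of them can be placed first.
Counting all ways to extend the partial order to a total order gives 272.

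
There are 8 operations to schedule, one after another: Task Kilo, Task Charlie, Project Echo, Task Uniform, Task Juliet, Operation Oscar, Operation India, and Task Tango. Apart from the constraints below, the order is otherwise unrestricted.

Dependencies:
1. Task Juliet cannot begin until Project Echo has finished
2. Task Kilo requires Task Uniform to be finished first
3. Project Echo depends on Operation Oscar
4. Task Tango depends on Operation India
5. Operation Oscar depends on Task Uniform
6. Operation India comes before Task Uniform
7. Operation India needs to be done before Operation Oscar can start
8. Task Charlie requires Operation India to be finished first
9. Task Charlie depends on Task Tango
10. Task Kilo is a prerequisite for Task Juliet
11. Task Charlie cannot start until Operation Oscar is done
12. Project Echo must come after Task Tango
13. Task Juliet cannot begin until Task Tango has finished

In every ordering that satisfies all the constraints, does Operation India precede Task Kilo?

Yes

There is a constraint chain Operation India → Task Uniform → Task Kilo.
So Operation India must precede Task Kilo in any valid ordering.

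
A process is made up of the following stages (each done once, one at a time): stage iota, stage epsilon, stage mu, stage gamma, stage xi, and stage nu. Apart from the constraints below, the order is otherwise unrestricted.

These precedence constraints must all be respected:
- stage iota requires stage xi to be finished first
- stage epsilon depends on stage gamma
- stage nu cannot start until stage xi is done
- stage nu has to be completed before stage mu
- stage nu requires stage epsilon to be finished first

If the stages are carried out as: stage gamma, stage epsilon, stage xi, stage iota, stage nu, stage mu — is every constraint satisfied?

Yes

Checking each listed constraint against this order: for instance, stage epsilon is in position 2 and stage nu in position 5, so that constraint holds — and the remaining constraints check out the same way.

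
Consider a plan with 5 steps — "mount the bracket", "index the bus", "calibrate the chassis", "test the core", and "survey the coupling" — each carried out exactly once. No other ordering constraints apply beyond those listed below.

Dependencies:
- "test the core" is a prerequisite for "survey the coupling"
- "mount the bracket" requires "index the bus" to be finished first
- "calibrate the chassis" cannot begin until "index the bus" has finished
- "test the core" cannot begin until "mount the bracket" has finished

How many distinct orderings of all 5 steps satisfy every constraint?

"index the bus" is the only step with nothing required before it, so every ordering starts there.
Enumerating by repeatedly choosing an available step (one whose prerequisites are all placed) gives 4 distinct complete orderings.

4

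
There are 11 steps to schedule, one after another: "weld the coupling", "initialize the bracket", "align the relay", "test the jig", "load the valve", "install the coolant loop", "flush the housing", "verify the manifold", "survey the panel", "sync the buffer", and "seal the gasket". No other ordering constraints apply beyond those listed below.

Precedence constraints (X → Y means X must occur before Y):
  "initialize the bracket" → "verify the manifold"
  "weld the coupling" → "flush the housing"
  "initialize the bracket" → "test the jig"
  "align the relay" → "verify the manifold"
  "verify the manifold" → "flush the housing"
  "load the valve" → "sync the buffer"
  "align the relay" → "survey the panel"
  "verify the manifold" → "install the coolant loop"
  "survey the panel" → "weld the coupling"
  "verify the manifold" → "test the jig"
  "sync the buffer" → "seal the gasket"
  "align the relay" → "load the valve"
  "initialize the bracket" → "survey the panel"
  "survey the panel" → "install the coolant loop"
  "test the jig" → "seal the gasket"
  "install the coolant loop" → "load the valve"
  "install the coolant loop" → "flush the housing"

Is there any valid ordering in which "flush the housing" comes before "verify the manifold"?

There is a dependency chain "verify the manifold" → "flush the housing", so "flush the housing" always comes after "verify the manifold".
So no valid ordering can have "flush the housing" before "verify the manifold".

No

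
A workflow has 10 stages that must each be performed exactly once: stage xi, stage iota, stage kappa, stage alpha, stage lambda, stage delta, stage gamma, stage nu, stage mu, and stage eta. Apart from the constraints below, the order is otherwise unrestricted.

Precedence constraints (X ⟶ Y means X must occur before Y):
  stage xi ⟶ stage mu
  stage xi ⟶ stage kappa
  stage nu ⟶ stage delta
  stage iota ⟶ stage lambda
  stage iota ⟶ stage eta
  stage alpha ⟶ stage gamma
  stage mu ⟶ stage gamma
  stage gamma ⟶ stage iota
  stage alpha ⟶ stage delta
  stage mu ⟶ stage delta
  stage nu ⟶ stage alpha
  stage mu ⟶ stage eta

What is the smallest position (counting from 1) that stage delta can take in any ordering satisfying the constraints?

5

Working backwards through the constraints from stage delta, its full set of required predecessors is stage xi, stage alpha, stage nu, stage mu — 4 of them.
With 4 mandatory predecessors, the earliest stage delta can sit is position 4+1 = 5, and placing just those 4 first achieves it.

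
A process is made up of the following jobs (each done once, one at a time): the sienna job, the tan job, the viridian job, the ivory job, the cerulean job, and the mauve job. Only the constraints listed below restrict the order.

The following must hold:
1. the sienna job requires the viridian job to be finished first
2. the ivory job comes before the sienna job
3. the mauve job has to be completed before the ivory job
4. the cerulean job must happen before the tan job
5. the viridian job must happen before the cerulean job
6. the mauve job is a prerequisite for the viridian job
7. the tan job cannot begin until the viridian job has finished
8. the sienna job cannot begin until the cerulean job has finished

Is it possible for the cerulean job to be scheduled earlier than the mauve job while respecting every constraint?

The constraints give a chain the mauve job → the viridian job → the cerulean job, which forces the mauve job before the cerulean job.
Hence the cerulean job can never be scheduled before the mauve job.

No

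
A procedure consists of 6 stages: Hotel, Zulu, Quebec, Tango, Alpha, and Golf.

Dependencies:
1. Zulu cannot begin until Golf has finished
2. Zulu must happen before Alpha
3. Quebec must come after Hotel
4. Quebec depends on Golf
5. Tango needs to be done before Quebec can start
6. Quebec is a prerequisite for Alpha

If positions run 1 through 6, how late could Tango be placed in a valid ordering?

4

Every stage that must follow Tango has to come after it. Tracing all chains starting from Tango, those stages are: Quebec, Alpha — 2 in total.
So at least 2 stages follow Tango, putting Tango no later than position 4. That position is achievable by scheduling everything else first.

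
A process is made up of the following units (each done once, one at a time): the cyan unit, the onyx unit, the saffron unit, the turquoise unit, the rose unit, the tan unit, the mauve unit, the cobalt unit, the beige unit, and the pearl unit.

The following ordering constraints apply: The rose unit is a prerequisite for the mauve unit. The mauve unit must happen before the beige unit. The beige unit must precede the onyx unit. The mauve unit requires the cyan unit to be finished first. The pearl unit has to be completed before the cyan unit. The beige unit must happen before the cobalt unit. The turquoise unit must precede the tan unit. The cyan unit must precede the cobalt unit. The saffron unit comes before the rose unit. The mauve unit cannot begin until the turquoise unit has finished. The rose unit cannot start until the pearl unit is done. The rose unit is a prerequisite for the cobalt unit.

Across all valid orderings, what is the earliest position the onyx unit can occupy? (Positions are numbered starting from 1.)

8

The units that are forced before the onyx unit, directly or transitively, are the cyan unit, the saffron unit, the turquoise unit, the rose unit, the mauve unit, the beige unit, the pearl unit. That's 7 units.
So at minimum 7 units come before the onyx unit, putting the onyx unit no earlier than position 8. That position is achievable by scheduling exactly those predecessors first.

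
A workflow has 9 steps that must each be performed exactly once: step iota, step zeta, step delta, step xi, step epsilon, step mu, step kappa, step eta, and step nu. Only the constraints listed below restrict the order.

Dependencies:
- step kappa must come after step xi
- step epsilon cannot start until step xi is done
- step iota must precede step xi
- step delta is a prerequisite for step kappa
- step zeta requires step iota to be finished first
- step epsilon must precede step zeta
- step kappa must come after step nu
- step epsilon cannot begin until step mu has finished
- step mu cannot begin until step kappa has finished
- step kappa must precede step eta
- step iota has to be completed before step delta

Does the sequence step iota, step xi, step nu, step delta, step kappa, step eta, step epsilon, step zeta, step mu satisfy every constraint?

The sequence places step epsilon ahead of step mu.
Since step mu is required before step epsilon, the ordering is invalid.

No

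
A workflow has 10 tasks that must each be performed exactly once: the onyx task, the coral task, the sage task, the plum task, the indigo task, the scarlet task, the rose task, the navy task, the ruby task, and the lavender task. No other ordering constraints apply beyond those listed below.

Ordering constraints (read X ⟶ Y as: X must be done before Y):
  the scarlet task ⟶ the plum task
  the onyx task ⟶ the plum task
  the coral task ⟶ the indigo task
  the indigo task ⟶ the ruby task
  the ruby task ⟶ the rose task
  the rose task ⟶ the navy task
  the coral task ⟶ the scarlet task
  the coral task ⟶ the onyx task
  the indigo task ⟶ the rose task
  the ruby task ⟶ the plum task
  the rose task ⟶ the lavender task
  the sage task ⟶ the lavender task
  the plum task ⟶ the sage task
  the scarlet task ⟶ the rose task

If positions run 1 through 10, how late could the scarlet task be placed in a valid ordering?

Following every chain forward from the scarlet task, the tasks that must come later are the sage task, the plum task, the rose task, the navy task, the lavender task — 5 of them.
With 5 mandatory successors out of 10 tasks total, the latest slot for the scarlet task is 10−5 = 5, and it's reachable by doing all non-successors before the scarlet task.

5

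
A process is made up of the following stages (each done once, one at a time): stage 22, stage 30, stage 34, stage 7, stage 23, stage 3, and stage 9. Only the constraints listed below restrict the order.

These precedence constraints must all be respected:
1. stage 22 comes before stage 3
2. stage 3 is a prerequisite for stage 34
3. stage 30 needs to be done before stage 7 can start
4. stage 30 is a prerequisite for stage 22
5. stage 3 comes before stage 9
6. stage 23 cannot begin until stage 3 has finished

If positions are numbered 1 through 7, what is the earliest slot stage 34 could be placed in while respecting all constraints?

The stages that are forced before stage 34, directly or transitively, are stage 22, stage 30, stage 3. That's 3 stages.
So at minimum 3 stages come before stage 34, putting stage 34 no earlier than position 4. That position is achievable by scheduling exactly those predecessors first.

4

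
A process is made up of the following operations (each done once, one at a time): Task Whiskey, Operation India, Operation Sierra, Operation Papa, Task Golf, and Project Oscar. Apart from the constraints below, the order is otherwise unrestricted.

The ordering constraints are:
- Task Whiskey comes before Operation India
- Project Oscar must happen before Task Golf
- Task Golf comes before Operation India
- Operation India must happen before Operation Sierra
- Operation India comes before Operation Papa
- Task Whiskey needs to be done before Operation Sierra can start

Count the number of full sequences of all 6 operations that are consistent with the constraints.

2 operations have no prerequisites (Task Whiskey, Project Oscar), so any of them could come first.
Systematically extending each partial ordering one operation at a time and counting, there are 6 complete orderings.

6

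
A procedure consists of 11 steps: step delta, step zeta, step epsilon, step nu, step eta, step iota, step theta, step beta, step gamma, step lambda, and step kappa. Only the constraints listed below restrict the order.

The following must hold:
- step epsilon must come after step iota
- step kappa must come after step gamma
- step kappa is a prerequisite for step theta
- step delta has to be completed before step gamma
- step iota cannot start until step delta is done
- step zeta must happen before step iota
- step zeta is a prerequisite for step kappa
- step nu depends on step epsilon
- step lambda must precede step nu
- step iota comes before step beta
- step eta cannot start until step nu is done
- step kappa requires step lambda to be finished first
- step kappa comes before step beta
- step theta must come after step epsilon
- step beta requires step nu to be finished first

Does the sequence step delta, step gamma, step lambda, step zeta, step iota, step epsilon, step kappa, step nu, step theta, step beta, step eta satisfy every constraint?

Yes

Going through the constraints one by one, each required predecessor appears earlier in the sequence than its dependent — e.g. step gamma (position 2) is before step kappa (position 7), as required.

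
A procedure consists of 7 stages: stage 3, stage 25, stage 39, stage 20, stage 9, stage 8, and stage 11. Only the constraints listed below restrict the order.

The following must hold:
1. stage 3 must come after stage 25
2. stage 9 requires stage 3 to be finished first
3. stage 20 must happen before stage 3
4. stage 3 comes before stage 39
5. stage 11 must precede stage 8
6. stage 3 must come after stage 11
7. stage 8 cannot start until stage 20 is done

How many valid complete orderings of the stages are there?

52

3 stages have no prerequisites (stage 25, stage 20, stage 11), so any of them could come first.
Systematically extending each partial ordering one stage at a time and counting, there are 52 complete orderings.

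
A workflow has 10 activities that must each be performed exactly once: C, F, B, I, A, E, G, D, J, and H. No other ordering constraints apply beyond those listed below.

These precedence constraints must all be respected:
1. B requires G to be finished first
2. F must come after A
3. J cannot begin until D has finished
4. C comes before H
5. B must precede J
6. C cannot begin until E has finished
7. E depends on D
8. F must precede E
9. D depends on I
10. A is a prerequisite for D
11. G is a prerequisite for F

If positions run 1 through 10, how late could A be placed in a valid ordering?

4

The activities that are forced after A, directly or by a chain of constraints, are C, F, E, D, J, H. That's 6 activities.
With 6 mandatory successors out of 10 activities total, the latest slot for A is 10−6 = 4, and it's reachable by doing all non-successors before A.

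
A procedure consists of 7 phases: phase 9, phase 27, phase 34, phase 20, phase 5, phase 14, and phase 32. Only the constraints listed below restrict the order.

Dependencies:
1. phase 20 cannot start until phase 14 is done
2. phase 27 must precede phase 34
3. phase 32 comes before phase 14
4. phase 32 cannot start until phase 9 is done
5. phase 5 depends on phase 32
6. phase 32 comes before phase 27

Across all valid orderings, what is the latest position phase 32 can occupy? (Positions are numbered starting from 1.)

2

Every phase that must follow phase 32 has to come after it. Tracing all chains starting from phase 32, those phases are: phase 27, phase 34, phase 20, phase 5, phase 14 — 5 in total.
So at least 5 phases follow phase 32, putting phase 32 no later than position 2. That position is achievable by scheduling everything else first.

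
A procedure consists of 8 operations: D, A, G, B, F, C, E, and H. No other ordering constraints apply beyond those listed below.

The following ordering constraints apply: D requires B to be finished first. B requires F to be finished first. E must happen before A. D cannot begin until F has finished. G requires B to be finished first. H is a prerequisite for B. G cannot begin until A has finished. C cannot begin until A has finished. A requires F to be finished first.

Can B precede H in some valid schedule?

There is a dependency chain H → B, so B always comes after H.
Hence B can never be scheduled before H.

No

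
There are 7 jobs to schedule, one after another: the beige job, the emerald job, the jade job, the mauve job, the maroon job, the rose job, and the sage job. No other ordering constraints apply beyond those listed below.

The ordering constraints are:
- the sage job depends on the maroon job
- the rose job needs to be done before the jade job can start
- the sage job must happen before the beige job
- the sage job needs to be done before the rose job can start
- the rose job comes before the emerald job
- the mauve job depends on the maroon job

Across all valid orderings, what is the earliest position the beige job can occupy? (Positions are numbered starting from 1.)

3

Working backwards through the constraints from the beige job, its full set of required predecessors is the maroon job, the sage job — 2 of them.
So at minimum 2 jobs come before the beige job, putting the beige job no earlier than position 3. That position is achievable by scheduling exactly those predecessors first.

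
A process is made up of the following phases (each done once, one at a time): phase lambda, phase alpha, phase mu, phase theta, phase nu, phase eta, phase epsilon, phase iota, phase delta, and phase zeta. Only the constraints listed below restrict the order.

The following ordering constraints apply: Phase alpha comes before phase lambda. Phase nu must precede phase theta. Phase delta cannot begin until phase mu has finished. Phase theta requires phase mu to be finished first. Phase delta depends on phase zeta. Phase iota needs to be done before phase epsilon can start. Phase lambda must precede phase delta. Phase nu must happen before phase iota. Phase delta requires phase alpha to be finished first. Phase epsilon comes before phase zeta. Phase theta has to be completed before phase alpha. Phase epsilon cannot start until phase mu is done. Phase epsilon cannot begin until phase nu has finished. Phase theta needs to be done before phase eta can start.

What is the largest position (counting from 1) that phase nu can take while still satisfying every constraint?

2

Every phase that must follow phase nu has to come after it. Tracing all chains starting from phase nu, those phases are: phase lambda, phase alpha, phase theta, phase eta, phase epsilon, phase iota, phase delta, phase zeta — 8 in total.
With 8 mandatory successors out of 10 phases total, the latest slot for phase nu is 10−8 = 2, and it's reachable by doing all non-successors before phase nu.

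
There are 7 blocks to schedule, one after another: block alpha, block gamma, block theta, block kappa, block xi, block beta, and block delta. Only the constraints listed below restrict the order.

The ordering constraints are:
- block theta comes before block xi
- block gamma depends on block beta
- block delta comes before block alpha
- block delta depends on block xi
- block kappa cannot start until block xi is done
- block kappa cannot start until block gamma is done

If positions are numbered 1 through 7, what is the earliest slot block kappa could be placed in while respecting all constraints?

5

Working backwards through the constraints from block kappa, its full set of required predecessors is block gamma, block theta, block xi, block beta — 4 of them.
With 4 mandatory predecessors, the earliest block kappa can sit is position 4+1 = 5, and placing just those 4 first achieves it.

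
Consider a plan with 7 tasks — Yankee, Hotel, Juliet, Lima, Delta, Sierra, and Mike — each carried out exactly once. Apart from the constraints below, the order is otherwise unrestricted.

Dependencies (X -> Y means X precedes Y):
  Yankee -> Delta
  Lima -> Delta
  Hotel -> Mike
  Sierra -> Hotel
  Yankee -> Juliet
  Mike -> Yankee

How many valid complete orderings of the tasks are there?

The tasks with no prerequisites are Lima, Sierra; any of them can be placed first.
Enumerating by repeatedly choosing an available task (one whose prerequisites are all placed) gives 11 distinct complete orderings.

11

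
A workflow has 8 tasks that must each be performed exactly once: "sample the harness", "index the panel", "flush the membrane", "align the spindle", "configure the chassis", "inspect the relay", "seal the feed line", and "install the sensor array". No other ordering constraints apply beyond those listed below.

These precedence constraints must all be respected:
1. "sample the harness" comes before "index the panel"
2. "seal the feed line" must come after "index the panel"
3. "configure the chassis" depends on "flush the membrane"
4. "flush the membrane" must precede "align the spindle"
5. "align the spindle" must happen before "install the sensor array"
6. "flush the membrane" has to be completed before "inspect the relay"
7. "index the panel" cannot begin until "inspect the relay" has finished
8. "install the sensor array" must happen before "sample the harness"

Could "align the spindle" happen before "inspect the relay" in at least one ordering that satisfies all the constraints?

Yes

No chain of constraints runs from "inspect the relay" to "align the spindle", so "inspect the relay" is not required to come first.
That means at least one valid schedule has "align the spindle" before "inspect the relay".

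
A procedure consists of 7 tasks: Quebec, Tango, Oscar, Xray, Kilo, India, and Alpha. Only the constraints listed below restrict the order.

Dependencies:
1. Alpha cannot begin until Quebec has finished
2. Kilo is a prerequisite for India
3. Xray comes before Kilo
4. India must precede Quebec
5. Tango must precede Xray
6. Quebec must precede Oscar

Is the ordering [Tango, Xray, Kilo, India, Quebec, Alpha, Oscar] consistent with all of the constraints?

Yes

Going through the constraints one by one, each required predecessor appears earlier in the sequence than its dependent — e.g. Quebec (position 5) is before Oscar (position 7), as required.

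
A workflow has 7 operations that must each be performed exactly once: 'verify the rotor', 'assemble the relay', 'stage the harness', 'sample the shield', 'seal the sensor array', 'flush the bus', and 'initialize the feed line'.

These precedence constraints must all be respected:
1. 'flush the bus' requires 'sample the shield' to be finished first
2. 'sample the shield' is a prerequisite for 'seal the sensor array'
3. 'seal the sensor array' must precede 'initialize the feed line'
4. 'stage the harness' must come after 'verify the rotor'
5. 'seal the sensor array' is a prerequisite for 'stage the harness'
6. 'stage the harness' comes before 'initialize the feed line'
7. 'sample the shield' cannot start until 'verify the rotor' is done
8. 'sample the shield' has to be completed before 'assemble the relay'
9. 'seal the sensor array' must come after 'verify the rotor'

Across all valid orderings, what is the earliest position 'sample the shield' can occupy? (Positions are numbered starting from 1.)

Working backwards through the constraints from 'sample the shield', its only required predecessor is 'verify the rotor'.
So at minimum 1 operation comes before 'sample the shield', putting 'sample the shield' no earlier than position 2. That position is achievable by scheduling exactly that predecessor first.

2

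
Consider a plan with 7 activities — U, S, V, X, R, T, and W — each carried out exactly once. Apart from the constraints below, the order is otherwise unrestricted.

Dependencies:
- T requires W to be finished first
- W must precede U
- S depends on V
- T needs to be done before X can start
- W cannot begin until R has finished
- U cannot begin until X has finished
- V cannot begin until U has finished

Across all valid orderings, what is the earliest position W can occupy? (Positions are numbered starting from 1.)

2

The only activity forced before W (directly or transitively) is R.
With 1 mandatory predecessor, the earliest W can sit is position 1+1 = 2, and placing just that one first achieves it.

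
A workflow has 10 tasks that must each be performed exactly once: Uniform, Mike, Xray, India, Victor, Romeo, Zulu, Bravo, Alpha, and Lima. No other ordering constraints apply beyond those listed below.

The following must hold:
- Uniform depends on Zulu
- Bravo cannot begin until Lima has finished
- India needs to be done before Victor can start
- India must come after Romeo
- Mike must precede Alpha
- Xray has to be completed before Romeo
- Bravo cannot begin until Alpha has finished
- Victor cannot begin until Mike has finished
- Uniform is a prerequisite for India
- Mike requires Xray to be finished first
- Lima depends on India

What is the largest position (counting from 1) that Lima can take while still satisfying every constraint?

9

The only task forced after Lima (directly or by a chain) is Bravo.
With 1 mandatory successor out of 10 tasks total, the latest slot for Lima is 10−1 = 9, and it's reachable by doing all non-successors before Lima.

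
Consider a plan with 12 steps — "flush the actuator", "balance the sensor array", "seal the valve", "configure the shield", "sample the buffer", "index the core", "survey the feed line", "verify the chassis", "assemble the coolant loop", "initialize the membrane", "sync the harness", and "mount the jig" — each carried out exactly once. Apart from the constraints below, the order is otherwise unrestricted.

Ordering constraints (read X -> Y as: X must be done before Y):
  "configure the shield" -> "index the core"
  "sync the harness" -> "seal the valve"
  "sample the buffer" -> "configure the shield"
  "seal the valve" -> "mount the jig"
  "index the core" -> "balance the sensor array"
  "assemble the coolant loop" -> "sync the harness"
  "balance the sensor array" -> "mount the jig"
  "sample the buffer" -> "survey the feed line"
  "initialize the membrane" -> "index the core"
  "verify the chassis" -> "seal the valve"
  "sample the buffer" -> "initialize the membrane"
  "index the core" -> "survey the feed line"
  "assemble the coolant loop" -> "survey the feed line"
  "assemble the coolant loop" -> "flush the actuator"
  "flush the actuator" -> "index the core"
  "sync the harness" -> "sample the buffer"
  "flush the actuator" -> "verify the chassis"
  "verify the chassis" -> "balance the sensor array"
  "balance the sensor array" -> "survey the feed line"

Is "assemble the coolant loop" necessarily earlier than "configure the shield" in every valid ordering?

Yes

There is a constraint chain "assemble the coolant loop" → "sync the harness" → "sample the buffer" → "configure the shield".
That forces "assemble the coolant loop" before "configure the shield" in every valid schedule.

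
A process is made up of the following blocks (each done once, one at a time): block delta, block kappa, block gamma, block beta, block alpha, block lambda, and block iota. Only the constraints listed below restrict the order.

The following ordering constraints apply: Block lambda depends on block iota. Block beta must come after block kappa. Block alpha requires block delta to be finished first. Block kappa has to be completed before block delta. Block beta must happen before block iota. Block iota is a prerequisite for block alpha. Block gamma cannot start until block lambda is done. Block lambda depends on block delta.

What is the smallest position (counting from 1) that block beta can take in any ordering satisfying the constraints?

2

Working backwards through the constraints from block beta, its only required predecessor is block kappa.
With 1 mandatory predecessor, the earliest block beta can sit is position 1+1 = 2, and placing just that one first achieves it.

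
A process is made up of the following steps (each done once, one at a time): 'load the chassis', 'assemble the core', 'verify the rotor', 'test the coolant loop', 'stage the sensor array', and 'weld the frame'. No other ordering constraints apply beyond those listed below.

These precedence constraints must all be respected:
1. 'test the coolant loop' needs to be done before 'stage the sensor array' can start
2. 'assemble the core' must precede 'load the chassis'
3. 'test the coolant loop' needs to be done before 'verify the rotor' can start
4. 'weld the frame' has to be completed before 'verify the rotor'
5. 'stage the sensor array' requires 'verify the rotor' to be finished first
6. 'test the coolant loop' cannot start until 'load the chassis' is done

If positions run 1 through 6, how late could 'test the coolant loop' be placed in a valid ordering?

4

Following every chain forward from 'test the coolant loop', the steps that must come later are 'verify the rotor', 'stage the sensor array' — 2 of them.
With 2 mandatory successors out of 6 steps total, the latest slot for 'test the coolant loop' is 6−2 = 4, and it's reachable by doing all non-successors before 'test the coolant loop'.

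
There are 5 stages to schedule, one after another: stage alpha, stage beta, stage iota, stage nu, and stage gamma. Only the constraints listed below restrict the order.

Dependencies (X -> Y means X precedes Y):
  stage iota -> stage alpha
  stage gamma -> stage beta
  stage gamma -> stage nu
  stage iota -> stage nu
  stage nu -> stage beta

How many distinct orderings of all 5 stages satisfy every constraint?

The stages with no prerequisites are stage iota, stage gamma; any of them can be placed first.
Enumerating by repeatedly choosing an available stage (one whose prerequisites are all placed) gives 7 distinct complete orderings.

7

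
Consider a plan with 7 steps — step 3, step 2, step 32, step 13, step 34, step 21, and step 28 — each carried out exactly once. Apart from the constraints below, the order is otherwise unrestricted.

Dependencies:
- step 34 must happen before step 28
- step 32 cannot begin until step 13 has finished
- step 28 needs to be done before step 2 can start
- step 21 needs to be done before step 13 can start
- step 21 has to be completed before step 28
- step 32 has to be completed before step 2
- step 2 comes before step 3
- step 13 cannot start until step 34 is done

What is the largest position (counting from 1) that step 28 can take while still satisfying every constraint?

5

Following every chain forward from step 28, the steps that must come later are step 3, step 2 — 2 of them.
With 2 mandatory successors out of 7 steps total, the latest slot for step 28 is 7−2 = 5, and it's reachable by doing all non-successors before step 28.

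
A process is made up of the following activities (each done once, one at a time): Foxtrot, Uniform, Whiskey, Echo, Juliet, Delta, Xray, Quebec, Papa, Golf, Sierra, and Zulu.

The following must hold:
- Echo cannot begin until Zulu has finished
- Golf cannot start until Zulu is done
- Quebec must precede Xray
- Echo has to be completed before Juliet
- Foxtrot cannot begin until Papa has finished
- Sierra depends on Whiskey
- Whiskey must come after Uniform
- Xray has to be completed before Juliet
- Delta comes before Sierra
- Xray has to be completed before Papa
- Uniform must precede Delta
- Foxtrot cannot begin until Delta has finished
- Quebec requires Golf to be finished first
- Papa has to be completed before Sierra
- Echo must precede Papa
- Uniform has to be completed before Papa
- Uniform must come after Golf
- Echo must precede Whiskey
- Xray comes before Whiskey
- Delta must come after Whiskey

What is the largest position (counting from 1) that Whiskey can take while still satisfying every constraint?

9

Every activity that must follow Whiskey has to come after it. Tracing all chains starting from Whiskey, those activities are: Foxtrot, Delta, Sierra — 3 in total.
So at least 3 activities follow Whiskey, putting Whiskey no later than position 9. That position is achievable by scheduling everything else first.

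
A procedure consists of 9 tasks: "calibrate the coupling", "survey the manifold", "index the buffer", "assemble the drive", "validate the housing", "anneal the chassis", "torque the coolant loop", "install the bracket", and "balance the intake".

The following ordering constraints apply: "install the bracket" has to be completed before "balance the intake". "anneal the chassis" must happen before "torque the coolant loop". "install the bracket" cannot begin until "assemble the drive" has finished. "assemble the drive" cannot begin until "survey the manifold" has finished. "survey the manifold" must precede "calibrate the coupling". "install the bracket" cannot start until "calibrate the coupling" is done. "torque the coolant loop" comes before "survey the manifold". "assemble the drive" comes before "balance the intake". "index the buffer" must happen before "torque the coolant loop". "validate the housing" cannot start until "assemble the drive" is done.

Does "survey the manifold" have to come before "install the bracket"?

Tracing the constraints gives a chain: "survey the manifold" → "calibrate the coupling" → "install the bracket".
So "survey the manifold" must precede "install the bracket" in any valid ordering.

Yes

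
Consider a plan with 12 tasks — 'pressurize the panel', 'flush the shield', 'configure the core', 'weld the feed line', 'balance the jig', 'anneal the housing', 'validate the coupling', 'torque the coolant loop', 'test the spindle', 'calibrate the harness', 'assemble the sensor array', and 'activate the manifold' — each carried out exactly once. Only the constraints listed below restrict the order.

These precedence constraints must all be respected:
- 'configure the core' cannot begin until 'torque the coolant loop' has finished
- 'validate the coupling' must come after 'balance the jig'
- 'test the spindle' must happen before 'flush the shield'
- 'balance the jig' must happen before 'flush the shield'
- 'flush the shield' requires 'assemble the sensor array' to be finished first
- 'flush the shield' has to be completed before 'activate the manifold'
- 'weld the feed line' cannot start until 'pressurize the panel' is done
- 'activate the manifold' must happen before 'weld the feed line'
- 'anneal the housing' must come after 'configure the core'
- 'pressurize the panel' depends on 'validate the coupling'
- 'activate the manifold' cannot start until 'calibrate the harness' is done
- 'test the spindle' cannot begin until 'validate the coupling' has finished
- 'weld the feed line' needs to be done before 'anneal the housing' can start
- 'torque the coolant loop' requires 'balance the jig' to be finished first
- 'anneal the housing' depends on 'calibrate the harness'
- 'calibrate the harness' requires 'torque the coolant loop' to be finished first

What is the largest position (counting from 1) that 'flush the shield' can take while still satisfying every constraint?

Following every chain forward from 'flush the shield', the tasks that must come later are 'weld the feed line', 'anneal the housing', 'activate the manifold' — 3 of them.
So at least 3 tasks follow 'flush the shield', putting 'flush the shield' no later than position 9. That position is achievable by scheduling everything else first.

9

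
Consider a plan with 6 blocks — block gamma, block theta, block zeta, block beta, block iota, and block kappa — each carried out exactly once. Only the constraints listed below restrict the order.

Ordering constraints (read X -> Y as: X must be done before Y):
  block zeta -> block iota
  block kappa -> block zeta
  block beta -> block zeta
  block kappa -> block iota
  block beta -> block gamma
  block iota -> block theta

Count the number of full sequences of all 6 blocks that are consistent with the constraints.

The blocks with no prerequisites are block beta, block kappa; any of them can be placed first.
Counting all ways to extend the partial order to a total order gives 9.

9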